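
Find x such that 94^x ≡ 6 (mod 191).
150

Baby-step giant-step with step n = ⌈√191⌉ = 14.
Baby steps 94^j mod 191 (j:value) for j=0..13: 0:1, 1:94, 2:50, 3:116, 4:17, 5:70, 6:86, 7:62, 8:98, 9:44, 10:125, 11:99, 12:138, 13:175.
Giant-step multiplier: 94^(-14) ≡ 94^(190-14) = 94^176 ≡ 8 (mod 191).
Giant steps γ_i = 6·8^i mod 191: γ_0=6, γ_1=48, γ_2=2, γ_3=16, γ_4=128, γ_5=69, γ_6=170, γ_7=23, γ_8=184, γ_9=135, γ_10=125 (in table at j=10).
x = i·n + j = 10·14 + 10 = 150.
Check: 94^150 ≡ 6 (mod 191).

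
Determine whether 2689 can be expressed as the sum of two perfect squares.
33² + 40² (a=33, b=40)

Factorization: 2689 = 2689
By Fermat: n is sum of two squares iff every prime p ≡ 3 (mod 4) appears to even power.
All primes ≡ 3 (mod 4) appear to even power.
Search a = 0, 1, 2, … for 2689 - a² a perfect square: first hit at a = 33: 2689 - 1089 = 1600 = 40².
2689 = 33² + 40² = 1089 + 1600 ✓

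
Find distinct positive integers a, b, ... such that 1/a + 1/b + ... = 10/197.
1/20 + 1/1314 + 1/2588580

Greedy algorithm:
10/197: ceiling(197/10) = 20, use 1/20
3/3940: ceiling(3940/3) = 1314, use 1/1314
1/2588580: ceiling(2588580/1) = 2588580, use 1/2588580
Result: 10/197 = 1/20 + 1/1314 + 1/2588580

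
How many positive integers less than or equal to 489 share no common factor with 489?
324

489 = 3 × 163
φ(n) = n × ∏(1 - 1/p) for each prime p dividing n
φ(489) = 489 × (1 - 1/3) × (1 - 1/163) = 324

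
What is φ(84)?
24

84 = 2^2 × 3 × 7
φ(n) = n × ∏(1 - 1/p) for each prime p dividing n
φ(84) = 84 × (1 - 1/2) × (1 - 1/3) × (1 - 1/7) = 24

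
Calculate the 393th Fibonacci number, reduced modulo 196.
146

Matrix identity: Q^n = [[F_(n+1), F_n], [F_n, F_(n-1)]] with Q = [[1,1],[1,0]].
n = 393 = 110001001₂. Square-and-multiply, entries mod 196:
Q^1 = [[1,1],[1,0]]
Q^3 = (Q^1)²·Q = [[3,2],[2,1]]
Q^6 = (Q^3)² = [[13,8],[8,5]]
Q^12 = (Q^6)² = [[37,144],[144,89]]
Q^24 = (Q^12)² = [[153,112],[112,41]]
Q^49 = (Q^24)²·Q = [[57,85],[85,168]]
Q^98 = (Q^49)² = [[86,113],[113,169]]
Q^196 = (Q^98)² = [[173,3],[3,170]]
Q^393 = (Q^196)²·Q = [[195,146],[146,49]]
F_393 mod 196 = Q^393[0][1] = 146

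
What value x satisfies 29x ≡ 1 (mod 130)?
9

gcd(29, 130) = 1, so the inverse exists.
Extended Euclidean algorithm on (130, 29):
130 = 4 × 29 + 14  ⟹  14 = (1)·130 + (-4)·29
29 = 2 × 14 + 1  ⟹  1 = (-2)·130 + (9)·29
So (9)·29 ≡ 1 (mod 130), i.e. 29^(-1) ≡ 9 (mod 130).
Check: 29 × 9 = 261 ≡ 1 (mod 130)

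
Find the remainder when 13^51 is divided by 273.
13

Repeated squaring. Binary of 51 = 110011.
13^1 ≡ 13 (mod 273); 13^2 ≡ 169 (mod 273); 13^4 ≡ 169 (mod 273); 13^8 ≡ 169 (mod 273); 13^16 ≡ 169 (mod 273); 13^32 ≡ 169 (mod 273)
13^51 = 13^1 × 13^2 × 13^16 × 13^32 ≡ 13 (mod 273)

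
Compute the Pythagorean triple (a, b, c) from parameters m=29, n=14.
(645, 812, 1037)

Euclid's formula: a = m² - n², b = 2mn, c = m² + n²
m = 29, n = 14
a = 29² - 14² = 841 - 196 = 645
b = 2 × 29 × 14 = 812
c = 29² + 14² = 841 + 196 = 1037
Verification: 645² + 812² = 416025 + 659344 = 1075369 = 1037² ✓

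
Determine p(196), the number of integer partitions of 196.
2814570987591

p(n) counts ways to write n as a sum of positive integers (order ignored).
Euler's pentagonal recurrence: p(k) = p(k-1) + p(k-2) - p(k-5) - p(k-7) + p(k-12) + p(k-15) - ... (offsets j(3j∓1)/2, signs ++--, p(0)=1, p(<0)=0).
DP table for k = 0..195: p(0)=1, p(1)=1, p(2)=2, p(3)=3, p(4)=5, p(5)=7, p(6)=11, p(7)=15, p(8)=22, p(9)=30, p(10)=42, p(11)=56, p(12)=77, p(13)=101, p(14)=135, p(15)=176, p(16)=231, p(17)=297, p(18)=385, p(19)=490, p(20)=627, p(21)=792, p(22)=1002, p(23)=1255, p(24)=1575, p(25)=1958, p(26)=2436, p(27)=3010, p(28)=3718, p(29)=4565, p(30)=5604, p(31)=6842, p(32)=8349, p(33)=10143, p(34)=12310, p(35)=14883, p(36)=17977, p(37)=21637, p(38)=26015, p(39)=31185, p(40)=37338, p(41)=44583, p(42)=53174, p(43)=63261, p(44)=75175, p(45)=89134, p(46)=105558, p(47)=124754, p(48)=147273, p(49)=173525, p(50)=204226, p(51)=239943, p(52)=281589, p(53)=329931, p(54)=386155, p(55)=451276, p(56)=526823, p(57)=614154, p(58)=715220, p(59)=831820, p(60)=966467, p(61)=1121505, p(62)=1300156, p(63)=1505499, p(64)=1741630, p(65)=2012558, p(66)=2323520, p(67)=2679689, p(68)=3087735, p(69)=3554345, p(70)=4087968, p(71)=4697205, p(72)=5392783, p(73)=6185689, p(74)=7089500, p(75)=8118264, p(76)=9289091, p(77)=10619863, p(78)=12132164, p(79)=13848650, p(80)=15796476, p(81)=18004327, p(82)=20506255, p(83)=23338469, p(84)=26543660, p(85)=30167357, p(86)=34262962, p(87)=38887673, p(88)=44108109, p(89)=49995925, p(90)=56634173, p(91)=64112359, p(92)=72533807, p(93)=82010177, p(94)=92669720, p(95)=104651419, p(96)=118114304, p(97)=133230930, p(98)=150198136, p(99)=169229875, p(100)=190569292, p(101)=214481126, p(102)=241265379, p(103)=271248950, p(104)=304801365, p(105)=342325709, p(106)=384276336, p(107)=431149389, p(108)=483502844, p(109)=541946240, p(110)=607163746, p(111)=679903203, p(112)=761002156, p(113)=851376628, p(114)=952050665, p(115)=1064144451, p(116)=1188908248, p(117)=1327710076, p(118)=1482074143, p(119)=1653668665, p(120)=1844349560, p(121)=2056148051, p(122)=2291320912, p(123)=2552338241, p(124)=2841940500, p(125)=3163127352, p(126)=3519222692, p(127)=3913864295, p(128)=4351078600, p(129)=4835271870, p(130)=5371315400, p(131)=5964539504, p(132)=6620830889, p(133)=7346629512, p(134)=8149040695, p(135)=9035836076, p(136)=10015581680, p(137)=11097645016, p(138)=12292341831, p(139)=13610949895, p(140)=15065878135, p(141)=16670689208, p(142)=18440293320, p(143)=20390982757, p(144)=22540654445, p(145)=24908858009, p(146)=27517052599, p(147)=30388671978, p(148)=33549419497, p(149)=37027355200, p(150)=40853235313, p(151)=45060624582, p(152)=49686288421, p(153)=54770336324, p(154)=60356673280, p(155)=66493182097, p(156)=73232243759, p(157)=80630964769, p(158)=88751778802, p(159)=97662728555, p(160)=107438159466, p(161)=118159068427, p(162)=129913904637, p(163)=142798995930, p(164)=156919475295, p(165)=172389800255, p(166)=189334822579, p(167)=207890420102, p(168)=228204732751, p(169)=250438925115, p(170)=274768617130, p(171)=301384802048, p(172)=330495499613, p(173)=362326859895, p(174)=397125074750, p(175)=435157697830, p(176)=476715857290, p(177)=522115831195, p(178)=571701605655, p(179)=625846753120, p(180)=684957390936, p(181)=749474411781, p(182)=819876908323, p(183)=896684817527, p(184)=980462880430, p(185)=1071823774337, p(186)=1171432692373, p(187)=1280011042268, p(188)=1398341745571, p(189)=1527273599625, p(190)=1667727404093, p(191)=1820701100652, p(192)=1987276856363, p(193)=2168627105469, p(194)=2366022741845, p(195)=2580840212973.
Final step: p(196) = p(195) + p(194) - p(191) - p(189) + p(184) + p(181) - p(174) - p(170) + p(161) + p(156) - p(145) - p(139) + p(126) + p(119) - p(104) - p(96) + p(79) + p(70) - p(51) - p(41) + p(20) + p(9)
= 2580840212973 + 2366022741845 - 1820701100652 - 1527273599625 + 980462880430 + 749474411781 - 397125074750 - 274768617130 + 118159068427 + 73232243759 - 24908858009 - 13610949895 + 3519222692 + 1653668665 - 304801365 - 118114304 + 13848650 + 4087968 - 239943 - 44583 + 627 + 30
= 2814570987591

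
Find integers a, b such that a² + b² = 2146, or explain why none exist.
11² + 45² (a=11, b=45)

Factorization: 2146 = 2 × 29 × 37
By Fermat: n is sum of two squares iff every prime p ≡ 3 (mod 4) appears to even power.
All primes ≡ 3 (mod 4) appear to even power.
Search a = 0, 1, 2, … for 2146 - a² a perfect square: first hit at a = 11: 2146 - 121 = 2025 = 45².
2146 = 11² + 45² = 121 + 2025 ✓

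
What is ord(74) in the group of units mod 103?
102

103 is prime, so ord(74) divides φ(103) = 102.
Divisors of 102: 1, 2, 3, 6, 17, 34, 51, 102.
Repeated squaring: 74^1 ≡ 74, 74^2 ≡ 17, 74^4 ≡ 83, 74^8 ≡ 91, 74^16 ≡ 41, 74^32 ≡ 33, 74^64 ≡ 59 (mod 103).
Test 74^d mod 103 for each divisor d in increasing order:
74^1 ≡ 74
74^2 ≡ 17
74^3 = 74^2·74^1 ≡ 22
74^6 = 74^4·74^2 ≡ 72
74^17 = 74^16·74^1 ≡ 47
74^34 = 74^32·74^2 ≡ 46
74^51 = 74^32·74^16·74^2·74^1 ≡ 102
74^102 = 74^64·74^32·74^4·74^2 ≡ 1  ← first divisor giving 1
The order is 102.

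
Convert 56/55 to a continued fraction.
[1; 55]

Euclidean algorithm steps:
56 = 1 × 55 + 1
55 = 55 × 1 + 0
Continued fraction: [1; 55]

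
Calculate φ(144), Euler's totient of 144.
48

144 = 2^4 × 3^2
φ(n) = n × ∏(1 - 1/p) for each prime p dividing n
φ(144) = 144 × (1 - 1/2) × (1 - 1/3) = 48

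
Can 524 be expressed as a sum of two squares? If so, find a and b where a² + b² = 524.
Not possible

Factorization: 524 = 2^2 × 131
By Fermat: n is sum of two squares iff every prime p ≡ 3 (mod 4) appears to even power.
Prime(s) ≡ 3 (mod 4) with odd exponent: [(131, 1)]
Therefore 524 cannot be expressed as a² + b².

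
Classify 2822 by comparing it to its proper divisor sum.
deficient

Proper divisors of 2822: sum = 1 + 2 + 17 + 34 + 83 + 166 + 1411 = 1714
Since 1714 < 2822, 2822 is deficient.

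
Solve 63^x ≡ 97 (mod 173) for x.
77

Baby-step giant-step with step n = ⌈√173⌉ = 14.
Baby steps 63^j mod 173 (j:value) for j=0..13: 0:1, 1:63, 2:163, 3:62, 4:100, 5:72, 6:38, 7:145, 8:139, 9:107, 10:167, 11:141, 12:60, 13:147.
Giant-step multiplier: 63^(-14) ≡ 63^(172-14) = 63^158 ≡ 126 (mod 173).
Giant steps γ_i = 97·126^i mod 173: γ_0=97, γ_1=112, γ_2=99, γ_3=18, γ_4=19, γ_5=145 (in table at j=7).
x = i·n + j = 5·14 + 7 = 77.
Check: 63^77 ≡ 97 (mod 173).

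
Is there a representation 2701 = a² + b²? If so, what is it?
10² + 51² (a=10, b=51)

Factorization: 2701 = 37 × 73
By Fermat: n is sum of two squares iff every prime p ≡ 3 (mod 4) appears to even power.
All primes ≡ 3 (mod 4) appear to even power.
Search a = 0, 1, 2, … for 2701 - a² a perfect square: first hit at a = 10: 2701 - 100 = 2601 = 51².
2701 = 10² + 51² = 100 + 2601 ✓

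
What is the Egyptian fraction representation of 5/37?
1/8 + 1/99 + 1/29304

Greedy algorithm:
5/37: ceiling(37/5) = 8, use 1/8
3/296: ceiling(296/3) = 99, use 1/99
1/29304: ceiling(29304/1) = 29304, use 1/29304
Result: 5/37 = 1/8 + 1/99 + 1/29304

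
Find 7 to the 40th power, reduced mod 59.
35

Repeated squaring. Binary of 40 = 101000.
7^1 ≡ 7 (mod 59); 7^2 ≡ 49 (mod 59); 7^4 ≡ 41 (mod 59); 7^8 ≡ 29 (mod 59); 7^16 ≡ 15 (mod 59); 7^32 ≡ 48 (mod 59)
7^40 = 7^8 × 7^32 ≡ 35 (mod 59)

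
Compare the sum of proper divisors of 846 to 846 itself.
abundant

Proper divisors of 846: sum = 1 + 2 + 3 + 6 + 9 + 18 + 47 + 94 + 141 + 282 + 423 = 1026
Since 1026 > 846, 846 is abundant.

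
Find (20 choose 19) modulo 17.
3

Using Lucas' theorem:
Write n=20 and k=19 in base 17:
n in base 17: [1, 3]
k in base 17: [1, 2]
C(20,19) mod 17 = ∏ C(n_i, k_i) mod 17
Digit binomials (mod 17): C(1,1) = 1; C(3,2) = 3
Product: 1 × 3 = 3 ≡ 3 (mod 17)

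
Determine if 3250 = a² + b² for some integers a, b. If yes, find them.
1² + 57² (a=1, b=57)

Factorization: 3250 = 2 × 5^3 × 13
By Fermat: n is sum of two squares iff every prime p ≡ 3 (mod 4) appears to even power.
All primes ≡ 3 (mod 4) appear to even power.
Search a = 0, 1, 2, … for 3250 - a² a perfect square: first hit at a = 1: 3250 - 1 = 3249 = 57².
3250 = 1² + 57² = 1 + 3249 ✓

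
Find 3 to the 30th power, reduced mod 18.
9

Repeated squaring. Binary of 30 = 11110.
3^1 ≡ 3 (mod 18); 3^2 ≡ 9 (mod 18); 3^4 ≡ 9 (mod 18); 3^8 ≡ 9 (mod 18); 3^16 ≡ 9 (mod 18)
3^30 = 3^2 × 3^4 × 3^8 × 3^16 ≡ 9 (mod 18)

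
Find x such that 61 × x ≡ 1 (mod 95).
81

gcd(61, 95) = 1, so the inverse exists.
Extended Euclidean algorithm on (95, 61):
95 = 1 × 61 + 34  ⟹  34 = (1)·95 + (-1)·61
61 = 1 × 34 + 27  ⟹  27 = (-1)·95 + (2)·61
34 = 1 × 27 + 7  ⟹  7 = (2)·95 + (-3)·61
27 = 3 × 7 + 6  ⟹  6 = (-7)·95 + (11)·61
7 = 1 × 6 + 1  ⟹  1 = (9)·95 + (-14)·61
So (-14)·61 ≡ 1 (mod 95), i.e. 61^(-1) ≡ -14 ≡ 81 (mod 95).
Check: 61 × 81 = 4941 ≡ 1 (mod 95)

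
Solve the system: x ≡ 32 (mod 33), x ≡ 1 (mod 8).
65

Using Chinese Remainder Theorem:
M = 33 × 8 = 264
M1 = 8, M2 = 33
y1 = 8^(-1) mod 33 = 29
y2 = 33^(-1) mod 8 = 1
x = (32×8×29 + 1×33×1) mod 264 = 65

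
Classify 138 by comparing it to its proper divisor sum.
abundant

Proper divisors of 138: sum = 1 + 2 + 3 + 6 + 23 + 46 + 69 = 150
Since 150 > 138, 138 is abundant.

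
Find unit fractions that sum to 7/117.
1/17 + 1/995 + 1/1979055

Greedy algorithm:
7/117: ceiling(117/7) = 17, use 1/17
2/1989: ceiling(1989/2) = 995, use 1/995
1/1979055: ceiling(1979055/1) = 1979055, use 1/1979055
Result: 7/117 = 1/17 + 1/995 + 1/1979055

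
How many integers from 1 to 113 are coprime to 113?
112

113 = 113
φ(n) = n × ∏(1 - 1/p) for each prime p dividing n
φ(113) = 113 × (1 - 1/113) = 112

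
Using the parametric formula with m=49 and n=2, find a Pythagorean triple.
(2397, 196, 2405)

Euclid's formula: a = m² - n², b = 2mn, c = m² + n²
m = 49, n = 2
a = 49² - 2² = 2401 - 4 = 2397
b = 2 × 49 × 2 = 196
c = 49² + 2² = 2401 + 4 = 2405
Verification: 2397² + 196² = 5745609 + 38416 = 5784025 = 2405² ✓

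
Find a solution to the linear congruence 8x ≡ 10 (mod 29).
x ≡ 23 (mod 29)

gcd(8, 29) = 1, which divides 10, so solutions exist.
Find 8^(-1) mod 29 by the extended Euclidean algorithm:
29 = 3 × 8 + 5  ⟹  5 = (1)·29 + (-3)·8
8 = 1 × 5 + 3  ⟹  3 = (-1)·29 + (4)·8
5 = 1 × 3 + 2  ⟹  2 = (2)·29 + (-7)·8
3 = 1 × 2 + 1  ⟹  1 = (-3)·29 + (11)·8
So (11)·8 ≡ 1 (mod 29), i.e. 8^(-1) ≡ 11 (mod 29).
x ≡ 11 × 10 = 110 ≡ 23 (mod 29).
Check: 8 × 23 = 184 ≡ 10 (mod 29).
Unique solution: x ≡ 23 (mod 29)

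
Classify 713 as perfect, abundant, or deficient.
deficient

Proper divisors of 713: sum = 1 + 23 + 31 = 55
Since 55 < 713, 713 is deficient.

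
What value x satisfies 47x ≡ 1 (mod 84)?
59

gcd(47, 84) = 1, so the inverse exists.
Extended Euclidean algorithm on (84, 47):
84 = 1 × 47 + 37  ⟹  37 = (1)·84 + (-1)·47
47 = 1 × 37 + 10  ⟹  10 = (-1)·84 + (2)·47
37 = 3 × 10 + 7  ⟹  7 = (4)·84 + (-7)·47
10 = 1 × 7 + 3  ⟹  3 = (-5)·84 + (9)·47
7 = 2 × 3 + 1  ⟹  1 = (14)·84 + (-25)·47
So (-25)·47 ≡ 1 (mod 84), i.e. 47^(-1) ≡ -25 ≡ 59 (mod 84).
Check: 47 × 59 = 2773 ≡ 1 (mod 84)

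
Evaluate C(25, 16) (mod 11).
0

Using Lucas' theorem:
Write n=25 and k=16 in base 11:
n in base 11: [2, 3]
k in base 11: [1, 5]
C(25,16) mod 11 = ∏ C(n_i, k_i) mod 11
Digit binomials (mod 11): C(2,1) = 2; C(3,5) = 0 (k_i > n_i)
Product: 2 × 0 = 0 ≡ 0 (mod 11)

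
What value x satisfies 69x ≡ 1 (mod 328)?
309

gcd(69, 328) = 1, so the inverse exists.
Extended Euclidean algorithm on (328, 69):
328 = 4 × 69 + 52  ⟹  52 = (1)·328 + (-4)·69
69 = 1 × 52 + 17  ⟹  17 = (-1)·328 + (5)·69
52 = 3 × 17 + 1  ⟹  1 = (4)·328 + (-19)·69
So (-19)·69 ≡ 1 (mod 328), i.e. 69^(-1) ≡ -19 ≡ 309 (mod 328).
Check: 69 × 309 = 21321 ≡ 1 (mod 328)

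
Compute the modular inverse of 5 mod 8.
5

gcd(5, 8) = 1, so the inverse exists.
Extended Euclidean algorithm on (8, 5):
8 = 1 × 5 + 3  ⟹  3 = (1)·8 + (-1)·5
5 = 1 × 3 + 2  ⟹  2 = (-1)·8 + (2)·5
3 = 1 × 2 + 1  ⟹  1 = (2)·8 + (-3)·5
So (-3)·5 ≡ 1 (mod 8), i.e. 5^(-1) ≡ -3 ≡ 5 (mod 8).
Check: 5 × 5 = 25 ≡ 1 (mod 8)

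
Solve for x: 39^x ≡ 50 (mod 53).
15

Baby-step giant-step with step n = ⌈√53⌉ = 8.
Baby steps 39^j mod 53 (j:value) for j=0..7: 0:1, 1:39, 2:37, 3:12, 4:44, 5:20, 6:38, 7:51.
Giant-step multiplier: 39^(-8) ≡ 39^(52-8) = 39^44 ≡ 36 (mod 53).
Giant steps γ_i = 50·36^i mod 53: γ_0=50, γ_1=51 (in table at j=7).
x = i·n + j = 1·8 + 7 = 15.
Check: 39^15 ≡ 50 (mod 53).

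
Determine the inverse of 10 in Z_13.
4

gcd(10, 13) = 1, so the inverse exists.
Extended Euclidean algorithm on (13, 10):
13 = 1 × 10 + 3  ⟹  3 = (1)·13 + (-1)·10
10 = 3 × 3 + 1  ⟹  1 = (-3)·13 + (4)·10
So (4)·10 ≡ 1 (mod 13), i.e. 10^(-1) ≡ 4 (mod 13).
Check: 10 × 4 = 40 ≡ 1 (mod 13)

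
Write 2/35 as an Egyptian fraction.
1/18 + 1/630

Greedy algorithm:
2/35: ceiling(35/2) = 18, use 1/18
1/630: ceiling(630/1) = 630, use 1/630
Result: 2/35 = 1/18 + 1/630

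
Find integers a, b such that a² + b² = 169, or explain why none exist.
0² + 13² (a=0, b=13)

Factorization: 169 = 13^2
By Fermat: n is sum of two squares iff every prime p ≡ 3 (mod 4) appears to even power.
All primes ≡ 3 (mod 4) appear to even power.
Search a = 0, 1, 2, … for 169 - a² a perfect square: first hit at a = 0: 169 - 0 = 169 = 13².
169 = 0² + 13² = 0 + 169 ✓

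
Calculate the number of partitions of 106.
384276336

p(n) counts ways to write n as a sum of positive integers (order ignored).
Euler's pentagonal recurrence: p(k) = p(k-1) + p(k-2) - p(k-5) - p(k-7) + p(k-12) + p(k-15) - ... (offsets j(3j∓1)/2, signs ++--, p(0)=1, p(<0)=0).
DP table for k = 0..105: p(0)=1, p(1)=1, p(2)=2, p(3)=3, p(4)=5, p(5)=7, p(6)=11, p(7)=15, p(8)=22, p(9)=30, p(10)=42, p(11)=56, p(12)=77, p(13)=101, p(14)=135, p(15)=176, p(16)=231, p(17)=297, p(18)=385, p(19)=490, p(20)=627, p(21)=792, p(22)=1002, p(23)=1255, p(24)=1575, p(25)=1958, p(26)=2436, p(27)=3010, p(28)=3718, p(29)=4565, p(30)=5604, p(31)=6842, p(32)=8349, p(33)=10143, p(34)=12310, p(35)=14883, p(36)=17977, p(37)=21637, p(38)=26015, p(39)=31185, p(40)=37338, p(41)=44583, p(42)=53174, p(43)=63261, p(44)=75175, p(45)=89134, p(46)=105558, p(47)=124754, p(48)=147273, p(49)=173525, p(50)=204226, p(51)=239943, p(52)=281589, p(53)=329931, p(54)=386155, p(55)=451276, p(56)=526823, p(57)=614154, p(58)=715220, p(59)=831820, p(60)=966467, p(61)=1121505, p(62)=1300156, p(63)=1505499, p(64)=1741630, p(65)=2012558, p(66)=2323520, p(67)=2679689, p(68)=3087735, p(69)=3554345, p(70)=4087968, p(71)=4697205, p(72)=5392783, p(73)=6185689, p(74)=7089500, p(75)=8118264, p(76)=9289091, p(77)=10619863, p(78)=12132164, p(79)=13848650, p(80)=15796476, p(81)=18004327, p(82)=20506255, p(83)=23338469, p(84)=26543660, p(85)=30167357, p(86)=34262962, p(87)=38887673, p(88)=44108109, p(89)=49995925, p(90)=56634173, p(91)=64112359, p(92)=72533807, p(93)=82010177, p(94)=92669720, p(95)=104651419, p(96)=118114304, p(97)=133230930, p(98)=150198136, p(99)=169229875, p(100)=190569292, p(101)=214481126, p(102)=241265379, p(103)=271248950, p(104)=304801365, p(105)=342325709.
Final step: p(106) = p(105) + p(104) - p(101) - p(99) + p(94) + p(91) - p(84) - p(80) + p(71) + p(66) - p(55) - p(49) + p(36) + p(29) - p(14) - p(6)
= 342325709 + 304801365 - 214481126 - 169229875 + 92669720 + 64112359 - 26543660 - 15796476 + 4697205 + 2323520 - 451276 - 173525 + 17977 + 4565 - 135 - 11
= 384276336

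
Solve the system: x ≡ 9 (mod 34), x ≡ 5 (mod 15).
485

Using Chinese Remainder Theorem:
M = 34 × 15 = 510
M1 = 15, M2 = 34
y1 = 15^(-1) mod 34 = 25
y2 = 34^(-1) mod 15 = 4
x = (9×15×25 + 5×34×4) mod 510 = 485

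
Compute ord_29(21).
28

29 is prime, so ord(21) divides φ(29) = 28.
Divisors of 28: 1, 2, 4, 7, 14, 28.
Repeated squaring: 21^1 ≡ 21, 21^2 ≡ 6, 21^4 ≡ 7, 21^8 ≡ 20, 21^16 ≡ 23 (mod 29).
Test 21^d mod 29 for each divisor d in increasing order:
21^1 ≡ 21
21^2 ≡ 6
21^4 ≡ 7
21^7 = 21^4·21^2·21^1 ≡ 12
21^14 = 21^8·21^4·21^2 ≡ 28
21^28 = 21^16·21^8·21^4 ≡ 1  ← first divisor giving 1
The order is 28.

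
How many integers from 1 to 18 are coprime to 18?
6

18 = 2 × 3^2
φ(n) = n × ∏(1 - 1/p) for each prime p dividing n
φ(18) = 18 × (1 - 1/2) × (1 - 1/3) = 6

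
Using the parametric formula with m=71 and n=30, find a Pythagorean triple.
(4141, 4260, 5941)

Euclid's formula: a = m² - n², b = 2mn, c = m² + n²
m = 71, n = 30
a = 71² - 30² = 5041 - 900 = 4141
b = 2 × 71 × 30 = 4260
c = 71² + 30² = 5041 + 900 = 5941
Verification: 4141² + 4260² = 17147881 + 18147600 = 35295481 = 5941² ✓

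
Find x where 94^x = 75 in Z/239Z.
224

Baby-step giant-step with step n = ⌈√239⌉ = 16.
Baby steps 94^j mod 239 (j:value) for j=0..15: 0:1, 1:94, 2:232, 3:59, 4:49, 5:65, 6:135, 7:23, 8:11, 9:78, 10:162, 11:171, 12:61, 13:237, 14:51, 15:14.
Giant-step multiplier: 94^(-16) ≡ 94^(238-16) = 94^222 ≡ 160 (mod 239).
Giant steps γ_i = 75·160^i mod 239: γ_0=75, γ_1=50, γ_2=113, γ_3=155, γ_4=183, γ_5=122, γ_6=161, γ_7=187, γ_8=45, γ_9=30, γ_10=20, γ_11=93, γ_12=62, γ_13=121, γ_14=1 (in table at j=0).
x = i·n + j = 14·16 + 0 = 224.
Check: 94^224 ≡ 75 (mod 239).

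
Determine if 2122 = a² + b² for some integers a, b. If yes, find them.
21² + 41² (a=21, b=41)

Factorization: 2122 = 2 × 1061
By Fermat: n is sum of two squares iff every prime p ≡ 3 (mod 4) appears to even power.
All primes ≡ 3 (mod 4) appear to even power.
Search a = 0, 1, 2, … for 2122 - a² a perfect square: first hit at a = 21: 2122 - 441 = 1681 = 41².
2122 = 21² + 41² = 441 + 1681 ✓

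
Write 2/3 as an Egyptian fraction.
1/2 + 1/6

Greedy algorithm:
2/3: ceiling(3/2) = 2, use 1/2
1/6: ceiling(6/1) = 6, use 1/6
Result: 2/3 = 1/2 + 1/6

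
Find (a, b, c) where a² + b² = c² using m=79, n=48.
(3937, 7584, 8545)

Euclid's formula: a = m² - n², b = 2mn, c = m² + n²
m = 79, n = 48
a = 79² - 48² = 6241 - 2304 = 3937
b = 2 × 79 × 48 = 7584
c = 79² + 48² = 6241 + 2304 = 8545
Verification: 3937² + 7584² = 15499969 + 57517056 = 73017025 = 8545² ✓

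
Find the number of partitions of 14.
135

p(n) counts ways to write n as a sum of positive integers (order ignored).
Euler's pentagonal recurrence: p(k) = p(k-1) + p(k-2) - p(k-5) - p(k-7) + p(k-12) + p(k-15) - ... (offsets j(3j∓1)/2, signs ++--, p(0)=1, p(<0)=0).
DP table for k = 0..13: p(0)=1, p(1)=1, p(2)=2, p(3)=3, p(4)=5, p(5)=7, p(6)=11, p(7)=15, p(8)=22, p(9)=30, p(10)=42, p(11)=56, p(12)=77, p(13)=101.
Final step: p(14) = p(13) + p(12) - p(9) - p(7) + p(2)
= 101 + 77 - 30 - 15 + 2
= 135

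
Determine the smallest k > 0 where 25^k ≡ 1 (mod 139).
69

139 is prime, so ord(25) divides φ(139) = 138.
Divisors of 138: 1, 2, 3, 6, 23, 46, 69, 138.
Repeated squaring: 25^1 ≡ 25, 25^2 ≡ 69, 25^4 ≡ 35, 25^8 ≡ 113, 25^16 ≡ 120, 25^32 ≡ 83, 25^64 ≡ 78, 25^128 ≡ 107 (mod 139).
Test 25^d mod 139 for each divisor d in increasing order:
25^1 ≡ 25
25^2 ≡ 69
25^3 = 25^2·25^1 ≡ 57
25^6 = 25^4·25^2 ≡ 52
25^23 = 25^16·25^4·25^2·25^1 ≡ 42
25^46 = 25^32·25^8·25^4·25^2 ≡ 96
25^69 = 25^64·25^4·25^1 ≡ 1  ← first divisor giving 1
The order is 69.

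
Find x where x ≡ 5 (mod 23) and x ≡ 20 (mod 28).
580

Using Chinese Remainder Theorem:
M = 23 × 28 = 644
M1 = 28, M2 = 23
y1 = 28^(-1) mod 23 = 14
y2 = 23^(-1) mod 28 = 11
x = (5×28×14 + 20×23×11) mod 644 = 580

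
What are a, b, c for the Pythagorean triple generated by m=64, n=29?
(3255, 3712, 4937)

Euclid's formula: a = m² - n², b = 2mn, c = m² + n²
m = 64, n = 29
a = 64² - 29² = 4096 - 841 = 3255
b = 2 × 64 × 29 = 3712
c = 64² + 29² = 4096 + 841 = 4937
Verification: 3255² + 3712² = 10595025 + 13778944 = 24373969 = 4937² ✓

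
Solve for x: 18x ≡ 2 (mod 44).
x ≡ 5 (mod 22)

gcd(18, 44) = 2, which divides 2, so solutions exist.
Divide through by 2: 9x ≡ 1 (mod 22).
Find 9^(-1) mod 22 by the extended Euclidean algorithm:
22 = 2 × 9 + 4  ⟹  4 = (1)·22 + (-2)·9
9 = 2 × 4 + 1  ⟹  1 = (-2)·22 + (5)·9
So (5)·9 ≡ 1 (mod 22), i.e. 9^(-1) ≡ 5 (mod 22).
x ≡ 5 × 1 = 5 ≡ 5 (mod 22).
Check: 18 × 5 = 90 ≡ 2 (mod 44).
x ≡ 5 (mod 22), giving 2 solutions mod 44.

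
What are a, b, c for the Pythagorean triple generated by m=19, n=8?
(297, 304, 425)

Euclid's formula: a = m² - n², b = 2mn, c = m² + n²
m = 19, n = 8
a = 19² - 8² = 361 - 64 = 297
b = 2 × 19 × 8 = 304
c = 19² + 8² = 361 + 64 = 425
Verification: 297² + 304² = 88209 + 92416 = 180625 = 425² ✓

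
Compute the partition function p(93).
82010177

p(n) counts ways to write n as a sum of positive integers (order ignored).
Euler's pentagonal recurrence: p(k) = p(k-1) + p(k-2) - p(k-5) - p(k-7) + p(k-12) + p(k-15) - ... (offsets j(3j∓1)/2, signs ++--, p(0)=1, p(<0)=0).
DP table for k = 0..92: p(0)=1, p(1)=1, p(2)=2, p(3)=3, p(4)=5, p(5)=7, p(6)=11, p(7)=15, p(8)=22, p(9)=30, p(10)=42, p(11)=56, p(12)=77, p(13)=101, p(14)=135, p(15)=176, p(16)=231, p(17)=297, p(18)=385, p(19)=490, p(20)=627, p(21)=792, p(22)=1002, p(23)=1255, p(24)=1575, p(25)=1958, p(26)=2436, p(27)=3010, p(28)=3718, p(29)=4565, p(30)=5604, p(31)=6842, p(32)=8349, p(33)=10143, p(34)=12310, p(35)=14883, p(36)=17977, p(37)=21637, p(38)=26015, p(39)=31185, p(40)=37338, p(41)=44583, p(42)=53174, p(43)=63261, p(44)=75175, p(45)=89134, p(46)=105558, p(47)=124754, p(48)=147273, p(49)=173525, p(50)=204226, p(51)=239943, p(52)=281589, p(53)=329931, p(54)=386155, p(55)=451276, p(56)=526823, p(57)=614154, p(58)=715220, p(59)=831820, p(60)=966467, p(61)=1121505, p(62)=1300156, p(63)=1505499, p(64)=1741630, p(65)=2012558, p(66)=2323520, p(67)=2679689, p(68)=3087735, p(69)=3554345, p(70)=4087968, p(71)=4697205, p(72)=5392783, p(73)=6185689, p(74)=7089500, p(75)=8118264, p(76)=9289091, p(77)=10619863, p(78)=12132164, p(79)=13848650, p(80)=15796476, p(81)=18004327, p(82)=20506255, p(83)=23338469, p(84)=26543660, p(85)=30167357, p(86)=34262962, p(87)=38887673, p(88)=44108109, p(89)=49995925, p(90)=56634173, p(91)=64112359, p(92)=72533807.
Final step: p(93) = p(92) + p(91) - p(88) - p(86) + p(81) + p(78) - p(71) - p(67) + p(58) + p(53) - p(42) - p(36) + p(23) + p(16) - p(1)
= 72533807 + 64112359 - 44108109 - 34262962 + 18004327 + 12132164 - 4697205 - 2679689 + 715220 + 329931 - 53174 - 17977 + 1255 + 231 - 1
= 82010177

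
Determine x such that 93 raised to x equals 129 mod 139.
114

Baby-step giant-step with step n = ⌈√139⌉ = 12.
Baby steps 93^j mod 139 (j:value) for j=0..11: 0:1, 1:93, 2:31, 3:103, 4:127, 5:135, 6:45, 7:15, 8:5, 9:48, 10:16, 11:98.
Giant-step multiplier: 93^(-12) ≡ 93^(138-12) = 93^126 ≡ 44 (mod 139).
Giant steps γ_i = 129·44^i mod 139: γ_0=129, γ_1=116, γ_2=100, γ_3=91, γ_4=112, γ_5=63, γ_6=131, γ_7=65, γ_8=80, γ_9=45 (in table at j=6).
x = i·n + j = 9·12 + 6 = 114.
Check: 93^114 ≡ 129 (mod 139).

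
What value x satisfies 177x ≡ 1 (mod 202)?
105

gcd(177, 202) = 1, so the inverse exists.
Extended Euclidean algorithm on (202, 177):
202 = 1 × 177 + 25  ⟹  25 = (1)·202 + (-1)·177
177 = 7 × 25 + 2  ⟹  2 = (-7)·202 + (8)·177
25 = 12 × 2 + 1  ⟹  1 = (85)·202 + (-97)·177
So (-97)·177 ≡ 1 (mod 202), i.e. 177^(-1) ≡ -97 ≡ 105 (mod 202).
Check: 177 × 105 = 18585 ≡ 1 (mod 202)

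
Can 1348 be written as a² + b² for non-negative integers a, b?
18² + 32² (a=18, b=32)

Factorization: 1348 = 2^2 × 337
By Fermat: n is sum of two squares iff every prime p ≡ 3 (mod 4) appears to even power.
All primes ≡ 3 (mod 4) appear to even power.
Search a = 0, 1, 2, … for 1348 - a² a perfect square: first hit at a = 18: 1348 - 324 = 1024 = 32².
1348 = 18² + 32² = 324 + 1024 ✓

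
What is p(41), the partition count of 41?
44583

p(n) counts ways to write n as a sum of positive integers (order ignored).
Euler's pentagonal recurrence: p(k) = p(k-1) + p(k-2) - p(k-5) - p(k-7) + p(k-12) + p(k-15) - ... (offsets j(3j∓1)/2, signs ++--, p(0)=1, p(<0)=0).
DP table for k = 0..40: p(0)=1, p(1)=1, p(2)=2, p(3)=3, p(4)=5, p(5)=7, p(6)=11, p(7)=15, p(8)=22, p(9)=30, p(10)=42, p(11)=56, p(12)=77, p(13)=101, p(14)=135, p(15)=176, p(16)=231, p(17)=297, p(18)=385, p(19)=490, p(20)=627, p(21)=792, p(22)=1002, p(23)=1255, p(24)=1575, p(25)=1958, p(26)=2436, p(27)=3010, p(28)=3718, p(29)=4565, p(30)=5604, p(31)=6842, p(32)=8349, p(33)=10143, p(34)=12310, p(35)=14883, p(36)=17977, p(37)=21637, p(38)=26015, p(39)=31185, p(40)=37338.
Final step: p(41) = p(40) + p(39) - p(36) - p(34) + p(29) + p(26) - p(19) - p(15) + p(6) + p(1)
= 37338 + 31185 - 17977 - 12310 + 4565 + 2436 - 490 - 176 + 11 + 1
= 44583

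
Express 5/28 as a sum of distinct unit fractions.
1/6 + 1/84

Greedy algorithm:
5/28: ceiling(28/5) = 6, use 1/6
1/84: ceiling(84/1) = 84, use 1/84
Result: 5/28 = 1/6 + 1/84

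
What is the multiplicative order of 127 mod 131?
130

131 is prime, so ord(127) divides φ(131) = 130.
Divisors of 130: 1, 2, 5, 10, 13, 26, 65, 130.
Repeated squaring: 127^1 ≡ 127, 127^2 ≡ 16, 127^4 ≡ 125, 127^8 ≡ 36, 127^16 ≡ 117, 127^32 ≡ 65, 127^64 ≡ 33, 127^128 ≡ 41 (mod 131).
Test 127^d mod 131 for each divisor d in increasing order:
127^1 ≡ 127
127^2 ≡ 16
127^5 = 127^4·127^1 ≡ 24
127^10 = 127^8·127^2 ≡ 52
127^13 = 127^8·127^4·127^1 ≡ 78
127^26 = 127^16·127^8·127^2 ≡ 58
127^65 = 127^64·127^1 ≡ 130
127^130 = 127^128·127^2 ≡ 1  ← first divisor giving 1
The order is 130.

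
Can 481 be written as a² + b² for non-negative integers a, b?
9² + 20² (a=9, b=20)

Factorization: 481 = 13 × 37
By Fermat: n is sum of two squares iff every prime p ≡ 3 (mod 4) appears to even power.
All primes ≡ 3 (mod 4) appear to even power.
Search a = 0, 1, 2, … for 481 - a² a perfect square: first hit at a = 9: 481 - 81 = 400 = 20².
481 = 9² + 20² = 81 + 400 ✓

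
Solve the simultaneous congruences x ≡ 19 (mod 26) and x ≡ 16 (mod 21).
331

Using Chinese Remainder Theorem:
M = 26 × 21 = 546
M1 = 21, M2 = 26
y1 = 21^(-1) mod 26 = 5
y2 = 26^(-1) mod 21 = 17
x = (19×21×5 + 16×26×17) mod 546 = 331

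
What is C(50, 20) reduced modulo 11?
0

Using Lucas' theorem:
Write n=50 and k=20 in base 11:
n in base 11: [4, 6]
k in base 11: [1, 9]
C(50,20) mod 11 = ∏ C(n_i, k_i) mod 11
Digit binomials (mod 11): C(4,1) = 4; C(6,9) = 0 (k_i > n_i)
Product: 4 × 0 = 0 ≡ 0 (mod 11)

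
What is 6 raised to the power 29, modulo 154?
90

Repeated squaring. Binary of 29 = 11101.
6^1 ≡ 6 (mod 154); 6^2 ≡ 36 (mod 154); 6^4 ≡ 64 (mod 154); 6^8 ≡ 92 (mod 154); 6^16 ≡ 148 (mod 154)
6^29 = 6^1 × 6^4 × 6^8 × 6^16 ≡ 90 (mod 154)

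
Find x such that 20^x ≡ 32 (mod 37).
29

Baby-step giant-step with step n = ⌈√37⌉ = 7.
Baby steps 20^j mod 37 (j:value) for j=0..6: 0:1, 1:20, 2:30, 3:8, 4:12, 5:18, 6:27.
Giant-step multiplier: 20^(-7) ≡ 20^(36-7) = 20^29 ≡ 32 (mod 37).
Giant steps γ_i = 32·32^i mod 37: γ_0=32, γ_1=25, γ_2=23, γ_3=33, γ_4=20 (in table at j=1).
x = i·n + j = 4·7 + 1 = 29.
Check: 20^29 ≡ 32 (mod 37).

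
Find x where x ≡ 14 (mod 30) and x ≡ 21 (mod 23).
44

Using Chinese Remainder Theorem:
M = 30 × 23 = 690
M1 = 23, M2 = 30
y1 = 23^(-1) mod 30 = 17
y2 = 30^(-1) mod 23 = 10
x = (14×23×17 + 21×30×10) mod 690 = 44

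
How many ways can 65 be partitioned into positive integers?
2012558

p(n) counts ways to write n as a sum of positive integers (order ignored).
Euler's pentagonal recurrence: p(k) = p(k-1) + p(k-2) - p(k-5) - p(k-7) + p(k-12) + p(k-15) - ... (offsets j(3j∓1)/2, signs ++--, p(0)=1, p(<0)=0).
DP table for k = 0..64: p(0)=1, p(1)=1, p(2)=2, p(3)=3, p(4)=5, p(5)=7, p(6)=11, p(7)=15, p(8)=22, p(9)=30, p(10)=42, p(11)=56, p(12)=77, p(13)=101, p(14)=135, p(15)=176, p(16)=231, p(17)=297, p(18)=385, p(19)=490, p(20)=627, p(21)=792, p(22)=1002, p(23)=1255, p(24)=1575, p(25)=1958, p(26)=2436, p(27)=3010, p(28)=3718, p(29)=4565, p(30)=5604, p(31)=6842, p(32)=8349, p(33)=10143, p(34)=12310, p(35)=14883, p(36)=17977, p(37)=21637, p(38)=26015, p(39)=31185, p(40)=37338, p(41)=44583, p(42)=53174, p(43)=63261, p(44)=75175, p(45)=89134, p(46)=105558, p(47)=124754, p(48)=147273, p(49)=173525, p(50)=204226, p(51)=239943, p(52)=281589, p(53)=329931, p(54)=386155, p(55)=451276, p(56)=526823, p(57)=614154, p(58)=715220, p(59)=831820, p(60)=966467, p(61)=1121505, p(62)=1300156, p(63)=1505499, p(64)=1741630.
Final step: p(65) = p(64) + p(63) - p(60) - p(58) + p(53) + p(50) - p(43) - p(39) + p(30) + p(25) - p(14) - p(8)
= 1741630 + 1505499 - 966467 - 715220 + 329931 + 204226 - 63261 - 31185 + 5604 + 1958 - 135 - 22
= 2012558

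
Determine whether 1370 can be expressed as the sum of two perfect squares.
1² + 37² (a=1, b=37)

Factorization: 1370 = 2 × 5 × 137
By Fermat: n is sum of two squares iff every prime p ≡ 3 (mod 4) appears to even power.
All primes ≡ 3 (mod 4) appear to even power.
Search a = 0, 1, 2, … for 1370 - a² a perfect square: first hit at a = 1: 1370 - 1 = 1369 = 37².
1370 = 1² + 37² = 1 + 1369 ✓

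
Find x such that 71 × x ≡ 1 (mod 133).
15

gcd(71, 133) = 1, so the inverse exists.
Extended Euclidean algorithm on (133, 71):
133 = 1 × 71 + 62  ⟹  62 = (1)·133 + (-1)·71
71 = 1 × 62 + 9  ⟹  9 = (-1)·133 + (2)·71
62 = 6 × 9 + 8  ⟹  8 = (7)·133 + (-13)·71
9 = 1 × 8 + 1  ⟹  1 = (-8)·133 + (15)·71
So (15)·71 ≡ 1 (mod 133), i.e. 71^(-1) ≡ 15 (mod 133).
Check: 71 × 15 = 1065 ≡ 1 (mod 133)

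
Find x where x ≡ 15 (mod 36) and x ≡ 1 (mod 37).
519

Using Chinese Remainder Theorem:
M = 36 × 37 = 1332
M1 = 37, M2 = 36
y1 = 37^(-1) mod 36 = 1
y2 = 36^(-1) mod 37 = 36
x = (15×37×1 + 1×36×36) mod 1332 = 519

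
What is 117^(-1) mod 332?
105

gcd(117, 332) = 1, so the inverse exists.
Extended Euclidean algorithm on (332, 117):
332 = 2 × 117 + 98  ⟹  98 = (1)·332 + (-2)·117
117 = 1 × 98 + 19  ⟹  19 = (-1)·332 + (3)·117
98 = 5 × 19 + 3  ⟹  3 = (6)·332 + (-17)·117
19 = 6 × 3 + 1  ⟹  1 = (-37)·332 + (105)·117
So (105)·117 ≡ 1 (mod 332), i.e. 117^(-1) ≡ 105 (mod 332).
Check: 117 × 105 = 12285 ≡ 1 (mod 332)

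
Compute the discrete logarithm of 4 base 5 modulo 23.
4

Baby-step giant-step with step n = ⌈√23⌉ = 5.
Baby steps 5^j mod 23 (j:value) for j=0..4: 0:1, 1:5, 2:2, 3:10, 4:4.
h = 4 is already in the table at j=4, so x = 4.
Check: 5^4 ≡ 4 (mod 23).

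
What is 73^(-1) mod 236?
97

gcd(73, 236) = 1, so the inverse exists.
Extended Euclidean algorithm on (236, 73):
236 = 3 × 73 + 17  ⟹  17 = (1)·236 + (-3)·73
73 = 4 × 17 + 5  ⟹  5 = (-4)·236 + (13)·73
17 = 3 × 5 + 2  ⟹  2 = (13)·236 + (-42)·73
5 = 2 × 2 + 1  ⟹  1 = (-30)·236 + (97)·73
So (97)·73 ≡ 1 (mod 236), i.e. 73^(-1) ≡ 97 (mod 236).
Check: 73 × 97 = 7081 ≡ 1 (mod 236)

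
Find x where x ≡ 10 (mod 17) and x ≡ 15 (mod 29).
44

Using Chinese Remainder Theorem:
M = 17 × 29 = 493
M1 = 29, M2 = 17
y1 = 29^(-1) mod 17 = 10
y2 = 17^(-1) mod 29 = 12
x = (10×29×10 + 15×17×12) mod 493 = 44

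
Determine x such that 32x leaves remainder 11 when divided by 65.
x ≡ 43 (mod 65)

gcd(32, 65) = 1, which divides 11, so solutions exist.
Find 32^(-1) mod 65 by the extended Euclidean algorithm:
65 = 2 × 32 + 1  ⟹  1 = (1)·65 + (-2)·32
So (-2)·32 ≡ 1 (mod 65), i.e. 32^(-1) ≡ -2 ≡ 63 (mod 65).
x ≡ 63 × 11 = 693 ≡ 43 (mod 65).
Check: 32 × 43 = 1376 ≡ 11 (mod 65).
Unique solution: x ≡ 43 (mod 65)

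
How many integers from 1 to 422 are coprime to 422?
210

422 = 2 × 211
φ(n) = n × ∏(1 - 1/p) for each prime p dividing n
φ(422) = 422 × (1 - 1/2) × (1 - 1/211) = 210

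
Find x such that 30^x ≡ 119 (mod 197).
187

Baby-step giant-step with step n = ⌈√197⌉ = 15.
Baby steps 30^j mod 197 (j:value) for j=0..14: 0:1, 1:30, 2:112, 3:11, 4:133, 5:50, 6:121, 7:84, 8:156, 9:149, 10:136, 11:140, 12:63, 13:117, 14:161.
Giant-step multiplier: 30^(-15) ≡ 30^(196-15) = 30^181 ≡ 141 (mod 197).
Giant steps γ_i = 119·141^i mod 197: γ_0=119, γ_1=34, γ_2=66, γ_3=47, γ_4=126, γ_5=36, γ_6=151, γ_7=15, γ_8=145, γ_9=154, γ_10=44, γ_11=97, γ_12=84 (in table at j=7).
x = i·n + j = 12·15 + 7 = 187.
Check: 30^187 ≡ 119 (mod 197).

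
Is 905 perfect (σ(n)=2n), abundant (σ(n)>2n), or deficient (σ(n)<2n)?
deficient

Proper divisors of 905: sum = 1 + 5 + 181 = 187
Since 187 < 905, 905 is deficient.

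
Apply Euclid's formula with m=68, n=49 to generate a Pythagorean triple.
(2223, 6664, 7025)

Euclid's formula: a = m² - n², b = 2mn, c = m² + n²
m = 68, n = 49
a = 68² - 49² = 4624 - 2401 = 2223
b = 2 × 68 × 49 = 6664
c = 68² + 49² = 4624 + 2401 = 7025
Verification: 2223² + 6664² = 4941729 + 44408896 = 49350625 = 7025² ✓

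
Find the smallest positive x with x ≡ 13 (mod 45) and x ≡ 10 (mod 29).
1228

Using Chinese Remainder Theorem:
M = 45 × 29 = 1305
M1 = 29, M2 = 45
y1 = 29^(-1) mod 45 = 14
y2 = 45^(-1) mod 29 = 20
x = (13×29×14 + 10×45×20) mod 1305 = 1228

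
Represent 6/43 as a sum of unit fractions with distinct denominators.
1/8 + 1/69 + 1/23736

Greedy algorithm:
6/43: ceiling(43/6) = 8, use 1/8
5/344: ceiling(344/5) = 69, use 1/69
1/23736: ceiling(23736/1) = 23736, use 1/23736
Result: 6/43 = 1/8 + 1/69 + 1/23736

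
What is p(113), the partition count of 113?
851376628

p(n) counts ways to write n as a sum of positive integers (order ignored).
Euler's pentagonal recurrence: p(k) = p(k-1) + p(k-2) - p(k-5) - p(k-7) + p(k-12) + p(k-15) - ... (offsets j(3j∓1)/2, signs ++--, p(0)=1, p(<0)=0).
DP table for k = 0..112: p(0)=1, p(1)=1, p(2)=2, p(3)=3, p(4)=5, p(5)=7, p(6)=11, p(7)=15, p(8)=22, p(9)=30, p(10)=42, p(11)=56, p(12)=77, p(13)=101, p(14)=135, p(15)=176, p(16)=231, p(17)=297, p(18)=385, p(19)=490, p(20)=627, p(21)=792, p(22)=1002, p(23)=1255, p(24)=1575, p(25)=1958, p(26)=2436, p(27)=3010, p(28)=3718, p(29)=4565, p(30)=5604, p(31)=6842, p(32)=8349, p(33)=10143, p(34)=12310, p(35)=14883, p(36)=17977, p(37)=21637, p(38)=26015, p(39)=31185, p(40)=37338, p(41)=44583, p(42)=53174, p(43)=63261, p(44)=75175, p(45)=89134, p(46)=105558, p(47)=124754, p(48)=147273, p(49)=173525, p(50)=204226, p(51)=239943, p(52)=281589, p(53)=329931, p(54)=386155, p(55)=451276, p(56)=526823, p(57)=614154, p(58)=715220, p(59)=831820, p(60)=966467, p(61)=1121505, p(62)=1300156, p(63)=1505499, p(64)=1741630, p(65)=2012558, p(66)=2323520, p(67)=2679689, p(68)=3087735, p(69)=3554345, p(70)=4087968, p(71)=4697205, p(72)=5392783, p(73)=6185689, p(74)=7089500, p(75)=8118264, p(76)=9289091, p(77)=10619863, p(78)=12132164, p(79)=13848650, p(80)=15796476, p(81)=18004327, p(82)=20506255, p(83)=23338469, p(84)=26543660, p(85)=30167357, p(86)=34262962, p(87)=38887673, p(88)=44108109, p(89)=49995925, p(90)=56634173, p(91)=64112359, p(92)=72533807, p(93)=82010177, p(94)=92669720, p(95)=104651419, p(96)=118114304, p(97)=133230930, p(98)=150198136, p(99)=169229875, p(100)=190569292, p(101)=214481126, p(102)=241265379, p(103)=271248950, p(104)=304801365, p(105)=342325709, p(106)=384276336, p(107)=431149389, p(108)=483502844, p(109)=541946240, p(110)=607163746, p(111)=679903203, p(112)=761002156.
Final step: p(113) = p(112) + p(111) - p(108) - p(106) + p(101) + p(98) - p(91) - p(87) + p(78) + p(73) - p(62) - p(56) + p(43) + p(36) - p(21) - p(13)
= 761002156 + 679903203 - 483502844 - 384276336 + 214481126 + 150198136 - 64112359 - 38887673 + 12132164 + 6185689 - 1300156 - 526823 + 63261 + 17977 - 792 - 101
= 851376628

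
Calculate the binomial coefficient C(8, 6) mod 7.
0

Using Lucas' theorem:
Write n=8 and k=6 in base 7:
n in base 7: [1, 1]
k in base 7: [0, 6]
C(8,6) mod 7 = ∏ C(n_i, k_i) mod 7
Digit binomials (mod 7): C(1,0) = 1; C(1,6) = 0 (k_i > n_i)
Product: 1 × 0 = 0 ≡ 0 (mod 7)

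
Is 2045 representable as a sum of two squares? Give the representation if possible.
14² + 43² (a=14, b=43)

Factorization: 2045 = 5 × 409
By Fermat: n is sum of two squares iff every prime p ≡ 3 (mod 4) appears to even power.
All primes ≡ 3 (mod 4) appear to even power.
Search a = 0, 1, 2, … for 2045 - a² a perfect square: first hit at a = 14: 2045 - 196 = 1849 = 43².
2045 = 14² + 43² = 196 + 1849 ✓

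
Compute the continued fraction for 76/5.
[15; 5]

Euclidean algorithm steps:
76 = 15 × 5 + 1
5 = 5 × 1 + 0
Continued fraction: [15; 5]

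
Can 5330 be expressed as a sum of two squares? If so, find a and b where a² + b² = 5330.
1² + 73² (a=1, b=73)

Factorization: 5330 = 2 × 5 × 13 × 41
By Fermat: n is sum of two squares iff every prime p ≡ 3 (mod 4) appears to even power.
All primes ≡ 3 (mod 4) appear to even power.
Search a = 0, 1, 2, … for 5330 - a² a perfect square: first hit at a = 1: 5330 - 1 = 5329 = 73².
5330 = 1² + 73² = 1 + 5329 ✓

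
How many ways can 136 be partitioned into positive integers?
10015581680

p(n) counts ways to write n as a sum of positive integers (order ignored).
Euler's pentagonal recurrence: p(k) = p(k-1) + p(k-2) - p(k-5) - p(k-7) + p(k-12) + p(k-15) - ... (offsets j(3j∓1)/2, signs ++--, p(0)=1, p(<0)=0).
DP table for k = 0..135: p(0)=1, p(1)=1, p(2)=2, p(3)=3, p(4)=5, p(5)=7, p(6)=11, p(7)=15, p(8)=22, p(9)=30, p(10)=42, p(11)=56, p(12)=77, p(13)=101, p(14)=135, p(15)=176, p(16)=231, p(17)=297, p(18)=385, p(19)=490, p(20)=627, p(21)=792, p(22)=1002, p(23)=1255, p(24)=1575, p(25)=1958, p(26)=2436, p(27)=3010, p(28)=3718, p(29)=4565, p(30)=5604, p(31)=6842, p(32)=8349, p(33)=10143, p(34)=12310, p(35)=14883, p(36)=17977, p(37)=21637, p(38)=26015, p(39)=31185, p(40)=37338, p(41)=44583, p(42)=53174, p(43)=63261, p(44)=75175, p(45)=89134, p(46)=105558, p(47)=124754, p(48)=147273, p(49)=173525, p(50)=204226, p(51)=239943, p(52)=281589, p(53)=329931, p(54)=386155, p(55)=451276, p(56)=526823, p(57)=614154, p(58)=715220, p(59)=831820, p(60)=966467, p(61)=1121505, p(62)=1300156, p(63)=1505499, p(64)=1741630, p(65)=2012558, p(66)=2323520, p(67)=2679689, p(68)=3087735, p(69)=3554345, p(70)=4087968, p(71)=4697205, p(72)=5392783, p(73)=6185689, p(74)=7089500, p(75)=8118264, p(76)=9289091, p(77)=10619863, p(78)=12132164, p(79)=13848650, p(80)=15796476, p(81)=18004327, p(82)=20506255, p(83)=23338469, p(84)=26543660, p(85)=30167357, p(86)=34262962, p(87)=38887673, p(88)=44108109, p(89)=49995925, p(90)=56634173, p(91)=64112359, p(92)=72533807, p(93)=82010177, p(94)=92669720, p(95)=104651419, p(96)=118114304, p(97)=133230930, p(98)=150198136, p(99)=169229875, p(100)=190569292, p(101)=214481126, p(102)=241265379, p(103)=271248950, p(104)=304801365, p(105)=342325709, p(106)=384276336, p(107)=431149389, p(108)=483502844, p(109)=541946240, p(110)=607163746, p(111)=679903203, p(112)=761002156, p(113)=851376628, p(114)=952050665, p(115)=1064144451, p(116)=1188908248, p(117)=1327710076, p(118)=1482074143, p(119)=1653668665, p(120)=1844349560, p(121)=2056148051, p(122)=2291320912, p(123)=2552338241, p(124)=2841940500, p(125)=3163127352, p(126)=3519222692, p(127)=3913864295, p(128)=4351078600, p(129)=4835271870, p(130)=5371315400, p(131)=5964539504, p(132)=6620830889, p(133)=7346629512, p(134)=8149040695, p(135)=9035836076.
Final step: p(136) = p(135) + p(134) - p(131) - p(129) + p(124) + p(121) - p(114) - p(110) + p(101) + p(96) - p(85) - p(79) + p(66) + p(59) - p(44) - p(36) + p(19) + p(10)
= 9035836076 + 8149040695 - 5964539504 - 4835271870 + 2841940500 + 2056148051 - 952050665 - 607163746 + 214481126 + 118114304 - 30167357 - 13848650 + 2323520 + 831820 - 75175 - 17977 + 490 + 42
= 10015581680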